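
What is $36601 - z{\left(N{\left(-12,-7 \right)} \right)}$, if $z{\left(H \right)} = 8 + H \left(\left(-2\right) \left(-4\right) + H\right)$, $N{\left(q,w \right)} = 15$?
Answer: $36248$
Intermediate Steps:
$z{\left(H \right)} = 8 + H \left(8 + H\right)$
$36601 - z{\left(N{\left(-12,-7 \right)} \right)} = 36601 - \left(8 + 15^{2} + 8 \cdot 15\right) = 36601 - \left(8 + 225 + 120\right) = 36601 - 353 = 36248$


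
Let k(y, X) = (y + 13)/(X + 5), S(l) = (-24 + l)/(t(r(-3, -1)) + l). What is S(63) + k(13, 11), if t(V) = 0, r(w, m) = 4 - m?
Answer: 377/168 ≈ 2.2440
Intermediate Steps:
S(l) = (-24 + l)/l (S(l) = (-24 + l)/(0 + l) = (-24 + l)/l)
k(y, X) = (13 + y)/(5 + X)
S(63) + k(13, 11) = (-24 + 63)/63 + (13 + 13)/(5 + 11) = (1/63)*39 + 26/16 = 13/21 + (1/16)*26 = 13/21 + 13/8 = 377/168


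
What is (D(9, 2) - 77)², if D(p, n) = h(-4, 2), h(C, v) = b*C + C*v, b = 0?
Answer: 7225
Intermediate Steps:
h(C, v) = C*v (h(C, v) = 0*C + C*v = 0 + C*v = C*v)
D(p, n) = -8 (D(p, n) = -4*2 = -8)
(D(9, 2) - 77)² = (-8 - 77)² = (-85)² = 7225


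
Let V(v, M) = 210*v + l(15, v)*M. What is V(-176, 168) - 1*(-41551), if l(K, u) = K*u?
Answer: -438929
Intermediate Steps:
V(v, M) = 210*v + 15*M*v (V(v, M) = 210*v + (15*v)*M = 210*v + 15*M*v)
V(-176, 168) - 1*(-41551) = 15*(-176)*(14 + 168) - 1*(-41551) = 15*(-176)*182 + 41551 = -480480 + 41551 = -438929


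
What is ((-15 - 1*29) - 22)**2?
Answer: 4356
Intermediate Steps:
((-15 - 1*29) - 22)**2 = ((-15 - 29) - 22)**2 = (-44 - 22)**2 = (-66)**2 = 4356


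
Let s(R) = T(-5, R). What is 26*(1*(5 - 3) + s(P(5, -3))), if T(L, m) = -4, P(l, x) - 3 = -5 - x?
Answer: -52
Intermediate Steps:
P(l, x) = -2 - x (P(l, x) = 3 + (-5 - x) = -2 - x)
s(R) = -4
26*(1*(5 - 3) + s(P(5, -3))) = 26*(1*(5 - 3) - 4) = 26*(1*2 - 4) = 26*(2 - 4) = 26*(-2) = -52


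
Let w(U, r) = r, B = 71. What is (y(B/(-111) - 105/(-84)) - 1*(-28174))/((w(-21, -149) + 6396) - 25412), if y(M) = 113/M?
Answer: -7685326/5193715 ≈ -1.4797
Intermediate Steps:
(y(B/(-111) - 105/(-84)) - 1*(-28174))/((w(-21, -149) + 6396) - 25412) = (113/(71/(-111) - 105/(-84)) - 1*(-28174))/((-149 + 6396) - 25412) = (113/(71*(-1/111) - 105*(-1/84)) + 28174)/(6247 - 25412) = (113/(-71/111 + 5/4) + 28174)/(-19165) = (113/(271/444) + 28174)*(-1/19165) = (113*(444/271) + 28174)*(-1/19165) = (50172/271 + 28174)*(-1/19165) = (7685326/271)*(-1/19165) = -7685326/5193715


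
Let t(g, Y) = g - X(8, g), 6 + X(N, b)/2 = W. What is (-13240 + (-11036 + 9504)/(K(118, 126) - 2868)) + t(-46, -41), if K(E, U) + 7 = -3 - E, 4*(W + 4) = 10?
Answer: -9939596/749 ≈ -13270.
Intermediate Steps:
W = -3/2 (W = -4 + (¼)*10 = -4 + 5/2 = -3/2 ≈ -1.5000)
X(N, b) = -15 (X(N, b) = -12 + 2*(-3/2) = -12 - 3 = -15)
K(E, U) = -10 - E (K(E, U) = -7 + (-3 - E) = -10 - E)
t(g, Y) = 15 + g (t(g, Y) = g - 1*(-15) = g + 15 = 15 + g)
(-13240 + (-11036 + 9504)/(K(118, 126) - 2868)) + t(-46, -41) = (-13240 + (-11036 + 9504)/((-10 - 1*118) - 2868)) + (15 - 46) = (-13240 - 1532/((-10 - 118) - 2868)) - 31 = (-13240 - 1532/(-128 - 2868)) - 31 = (-13240 - 1532/(-2996)) - 31 = (-13240 - 1532*(-1/2996)) - 31 = (-13240 + 383/749) - 31 = -9916377/749 - 31 = -9939596/749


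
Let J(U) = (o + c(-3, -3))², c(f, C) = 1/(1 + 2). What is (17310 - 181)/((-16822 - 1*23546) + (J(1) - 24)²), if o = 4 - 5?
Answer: -1387449/3224864 ≈ -0.43023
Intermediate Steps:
c(f, C) = ⅓ (c(f, C) = 1/3 = ⅓)
o = -1
J(U) = 4/9 (J(U) = (-1 + ⅓)² = (-⅔)² = 4/9)
(17310 - 181)/((-16822 - 1*23546) + (J(1) - 24)²) = (17310 - 181)/((-16822 - 1*23546) + (4/9 - 24)²) = 17129/((-16822 - 23546) + (-212/9)²) = 17129/(-40368 + 44944/81) = 17129/(-3224864/81) = 17129*(-81/3224864) = -1387449/3224864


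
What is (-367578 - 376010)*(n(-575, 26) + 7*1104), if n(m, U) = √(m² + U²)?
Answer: -5746448064 - 743588*√331301 ≈ -6.1744e+9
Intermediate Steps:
n(m, U) = √(U² + m²)
(-367578 - 376010)*(n(-575, 26) + 7*1104) = (-367578 - 376010)*(√(26² + (-575)²) + 7*1104) = -743588*(√(676 + 330625) + 7728) = -743588*(√331301 + 7728) = -743588*(7728 + √331301) = -5746448064 - 743588*√331301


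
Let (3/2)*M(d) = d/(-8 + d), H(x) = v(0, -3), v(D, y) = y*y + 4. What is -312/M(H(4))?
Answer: -180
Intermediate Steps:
v(D, y) = 4 + y**2 (v(D, y) = y**2 + 4 = 4 + y**2)
H(x) = 13 (H(x) = 4 + (-3)**2 = 4 + 9 = 13)
M(d) = 2*d/(3*(-8 + d)) (M(d) = 2*(d/(-8 + d))/3 = 2*d/(3*(-8 + d)))
-312/M(H(4)) = -312/((2/3)*13/(-8 + 13)) = -312/((2/3)*13/5) = -312/((2/3)*13*(1/5)) = -312/26/15 = -312*15/26 = -180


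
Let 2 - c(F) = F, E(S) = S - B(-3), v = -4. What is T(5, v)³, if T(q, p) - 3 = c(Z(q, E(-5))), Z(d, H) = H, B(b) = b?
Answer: 343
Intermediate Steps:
E(S) = 3 + S (E(S) = S - 1*(-3) = S + 3 = 3 + S)
c(F) = 2 - F
T(q, p) = 7 (T(q, p) = 3 + (2 - (3 - 5)) = 3 + (2 - 1*(-2)) = 3 + (2 + 2) = 3 + 4 = 7)
T(5, v)³ = 7³ = 343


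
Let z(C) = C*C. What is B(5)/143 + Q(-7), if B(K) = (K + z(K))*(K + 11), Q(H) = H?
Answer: -521/143 ≈ -3.6434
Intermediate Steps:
z(C) = C²
B(K) = (11 + K)*(K + K²) (B(K) = (K + K²)*(K + 11) = (K + K²)*(11 + K) = (11 + K)*(K + K²))
B(5)/143 + Q(-7) = (5*(11 + 5² + 12*5))/143 - 7 = (5*(11 + 25 + 60))*(1/143) - 7 = (5*96)*(1/143) - 7 = 480*(1/143) - 7 = 480/143 - 7 = -521/143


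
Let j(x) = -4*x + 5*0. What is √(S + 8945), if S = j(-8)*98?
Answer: √12081 ≈ 109.91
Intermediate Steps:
j(x) = -4*x (j(x) = -4*x + 0 = -4*x)
S = 3136 (S = -4*(-8)*98 = 32*98 = 3136)
√(S + 8945) = √(3136 + 8945) = √12081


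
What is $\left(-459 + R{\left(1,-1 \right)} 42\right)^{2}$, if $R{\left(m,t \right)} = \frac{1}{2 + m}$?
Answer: $198025$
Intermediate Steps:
$\left(-459 + R{\left(1,-1 \right)} 42\right)^{2} = \left(-459 + \frac{1}{2 + 1} \cdot 42\right)^{2} = \left(-459 + \frac{1}{3} \cdot 42\right)^{2} = \left(-459 + 14\right)^{2} = \left(-445\right)^{2} = 198025$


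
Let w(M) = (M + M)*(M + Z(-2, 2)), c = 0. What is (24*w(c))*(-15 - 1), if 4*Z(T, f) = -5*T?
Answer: 0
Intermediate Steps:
Z(T, f) = -5*T/4 (Z(T, f) = (-5*T)/4 = -5*T/4)
w(M) = 2*M*(5/2 + M) (w(M) = (M + M)*(M - 5/4*(-2)) = (2*M)*(M + 5/2) = (2*M)*(5/2 + M) = 2*M*(5/2 + M))
(24*w(c))*(-15 - 1) = (24*(0*(5 + 2*0)))*(-15 - 1) = (24*(0*(5 + 0)))*(-16) = (24*(0*5))*(-16) = (24*0)*(-16) = 0*(-16) = 0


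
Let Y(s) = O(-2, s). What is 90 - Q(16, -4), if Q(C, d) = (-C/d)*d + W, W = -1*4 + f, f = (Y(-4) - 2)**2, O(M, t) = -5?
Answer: 61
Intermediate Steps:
Y(s) = -5
f = 49 (f = (-5 - 2)**2 = (-7)**2 = 49)
W = 45 (W = -1*4 + 49 = -4 + 49 = 45)
Q(C, d) = 45 - C (Q(C, d) = (-C/d)*d + 45 = -C + 45 = 45 - C)
90 - Q(16, -4) = 90 - (45 - 1*16) = 90 - (45 - 16) = 90 - 1*29 = 90 - 29 = 61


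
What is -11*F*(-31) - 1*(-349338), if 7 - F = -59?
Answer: 371844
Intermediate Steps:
F = 66 (F = 7 - 1*(-59) = 7 + 59 = 66)
-11*F*(-31) - 1*(-349338) = -11*66*(-31) - 1*(-349338) = -726*(-31) + 349338 = 22506 + 349338 = 371844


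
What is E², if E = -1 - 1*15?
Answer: 256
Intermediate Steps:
E = -16 (E = -1 - 15 = -16)
E² = (-16)² = 256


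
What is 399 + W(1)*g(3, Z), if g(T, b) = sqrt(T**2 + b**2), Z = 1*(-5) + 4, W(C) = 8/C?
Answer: 399 + 8*sqrt(10) ≈ 424.30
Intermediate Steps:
Z = -1 (Z = -5 + 4 = -1)
399 + W(1)*g(3, Z) = 399 + (8/1)*sqrt(3**2 + (-1)**2) = 399 + (8*1)*sqrt(9 + 1) = 399 + 8*sqrt(10)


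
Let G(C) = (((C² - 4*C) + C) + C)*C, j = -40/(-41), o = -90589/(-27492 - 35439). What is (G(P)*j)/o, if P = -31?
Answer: -79829232120/3714149 ≈ -21493.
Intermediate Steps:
o = 90589/62931 (o = -90589/(-62931) = -90589*(-1/62931) = 90589/62931 ≈ 1.4395)
j = 40/41 (j = -40*(-1/41) = 40/41 ≈ 0.97561)
G(C) = C*(C² - 2*C) (G(C) = ((C² - 3*C) + C)*C = (C² - 2*C)*C = C*(C² - 2*C))
(G(P)*j)/o = (((-31)²*(-2 - 31))*(40/41))/(90589/62931) = ((961*(-33))*(40/41))*(62931/90589) = -31713*40/41*(62931/90589) = -1268520/41*62931/90589 = -79829232120/3714149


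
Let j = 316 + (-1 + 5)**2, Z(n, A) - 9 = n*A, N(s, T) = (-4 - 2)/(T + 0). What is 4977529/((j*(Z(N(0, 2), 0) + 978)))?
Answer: 4977529/327684 ≈ 15.190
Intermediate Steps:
N(s, T) = -6/T
Z(n, A) = 9 + A*n (Z(n, A) = 9 + n*A = 9 + A*n)
j = 332 (j = 316 + 4**2 = 316 + 16 = 332)
4977529/((j*(Z(N(0, 2), 0) + 978))) = 4977529/((332*((9 + 0*(-6/2)) + 978))) = 4977529/((332*((9 + 0*(-6*1/2)) + 978))) = 4977529/((332*((9 + 0*(-3)) + 978))) = 4977529/((332*((9 + 0) + 978))) = 4977529/((332*(9 + 978))) = 4977529/((332*987)) = 4977529/327684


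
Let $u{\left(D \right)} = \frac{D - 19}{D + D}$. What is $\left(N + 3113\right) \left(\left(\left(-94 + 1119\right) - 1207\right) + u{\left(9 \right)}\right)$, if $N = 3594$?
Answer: $- \frac{11019601}{9} \approx -1.2244 \cdot 10^{6}$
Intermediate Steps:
$u{\left(D \right)} = \frac{-19 + D}{2 D}$
$\left(N + 3113\right) \left(\left(\left(-94 + 1119\right) - 1207\right) + u{\left(9 \right)}\right) = \left(3594 + 3113\right) \left(\left(\left(-94 + 1119\right) - 1207\right) + \frac{-19 + 9}{2 \cdot 9}\right) = 6707 \left(\left(1025 - 1207\right) + \frac{1}{2} \cdot \frac{1}{9} \left(-10\right)\right) = 6707 \left(-182 - \frac{5}{9}\right) = 6707 \left(- \frac{1643}{9}\right) = - \frac{11019601}{9}$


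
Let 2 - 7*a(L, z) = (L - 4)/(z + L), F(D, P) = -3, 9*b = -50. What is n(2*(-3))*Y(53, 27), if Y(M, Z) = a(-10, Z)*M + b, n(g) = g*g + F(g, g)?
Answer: 186406/357 ≈ 522.15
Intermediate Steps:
b = -50/9 (b = (1/9)*(-50) = -50/9 ≈ -5.5556)
a(L, z) = 2/7 - (-4 + L)/(7*(L + z)) (a(L, z) = 2/7 - (L - 4)/(7*(z + L)) = 2/7 - (-4 + L)/(7*(L + z)))
n(g) = -3 + g**2 (n(g) = g*g - 3 = g**2 - 3 = -3 + g**2)
Y(M, Z) = -50/9 + M*(-6 + 2*Z)/(7*(-10 + Z)) (Y(M, Z) = ((4 - 10 + 2*Z)/(7*(-10 + Z)))*M - 50/9 = ((-6 + 2*Z)/(7*(-10 + Z)))*M - 50/9 = M*(-6 + 2*Z)/(7*(-10 + Z)) - 50/9 = -50/9 + M*(-6 + 2*Z)/(7*(-10 + Z)))
n(2*(-3))*Y(53, 27) = (-3 + (2*(-3))**2)*(2*(1750 - 175*27 + 9*53*(-3 + 27))/(63*(-10 + 27))) = (-3 + (-6)**2)*((2/63)*(1750 - 4725 + 9*53*24)/17) = (-3 + 36)*((2/63)*(1/17)*(1750 - 4725 + 11448)) = 33*((2/63)*(1/17)*8473) = 33*(16946/1071) = 186406/357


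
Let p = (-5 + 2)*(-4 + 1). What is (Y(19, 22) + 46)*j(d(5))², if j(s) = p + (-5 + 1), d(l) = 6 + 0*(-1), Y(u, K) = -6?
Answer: 1000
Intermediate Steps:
d(l) = 6 (d(l) = 6 + 0 = 6)
p = 9 (p = -3*(-3) = 9)
j(s) = 5 (j(s) = 9 + (-5 + 1) = 9 - 4 = 5)
(Y(19, 22) + 46)*j(d(5))² = (-6 + 46)*5² = 40*25 = 1000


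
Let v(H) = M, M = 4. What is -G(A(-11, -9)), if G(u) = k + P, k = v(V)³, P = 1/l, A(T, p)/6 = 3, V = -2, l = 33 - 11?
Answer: -1409/22 ≈ -64.045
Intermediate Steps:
l = 22
A(T, p) = 18 (A(T, p) = 6*3 = 18)
v(H) = 4
P = 1/22 ≈ 0.045455
k = 64 (k = 4³ = 64)
G(u) = 1409/22 (G(u) = 64 + 1/22 = 1409/22)
-G(A(-11, -9)) = -1*1409/22 = -1409/22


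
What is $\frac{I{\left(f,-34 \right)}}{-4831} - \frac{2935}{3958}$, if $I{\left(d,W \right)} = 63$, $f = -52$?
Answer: $- \frac{14428339}{19121098} \approx -0.75458$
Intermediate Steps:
$\frac{I{\left(f,-34 \right)}}{-4831} - \frac{2935}{3958} = \frac{63}{-4831} - \frac{2935}{3958} = 63 \left(- \frac{1}{4831}\right) - \frac{2935}{3958} = - \frac{63}{4831} - \frac{2935}{3958} = - \frac{14428339}{19121098}$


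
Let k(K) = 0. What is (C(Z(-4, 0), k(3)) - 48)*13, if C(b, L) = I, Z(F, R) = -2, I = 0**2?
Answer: -624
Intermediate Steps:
I = 0
C(b, L) = 0
(C(Z(-4, 0), k(3)) - 48)*13 = (0 - 48)*13 = -48*13 = -624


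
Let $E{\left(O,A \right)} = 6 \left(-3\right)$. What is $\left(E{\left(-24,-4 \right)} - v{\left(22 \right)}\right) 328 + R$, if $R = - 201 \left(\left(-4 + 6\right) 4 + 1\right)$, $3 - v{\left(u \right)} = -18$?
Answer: $-14601$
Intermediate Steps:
$v{\left(u \right)} = 21$ ($v{\left(u \right)} = 3 - -18 = 3 + 18 = 21$)
$E{\left(O,A \right)} = -18$
$R = -1809$ ($R = - 201 \left(2 \cdot 4 + 1\right) = - 201 \left(8 + 1\right) = \left(-201\right) 9 = -1809$)
$\left(E{\left(-24,-4 \right)} - v{\left(22 \right)}\right) 328 + R = \left(-18 - 21\right) 328 - 1809 = \left(-39\right) 328 - 1809 = -12792 - 1809 = -14601$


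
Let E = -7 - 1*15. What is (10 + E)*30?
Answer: -360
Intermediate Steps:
E = -22 (E = -7 - 15 = -22)
(10 + E)*30 = (10 - 22)*30 = -12*30 = -360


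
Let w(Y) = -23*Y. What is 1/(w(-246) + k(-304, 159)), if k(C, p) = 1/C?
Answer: 304/1720031 ≈ 0.00017674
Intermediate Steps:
1/(w(-246) + k(-304, 159)) = 1/(-23*(-246) + 1/(-304)) = 1/(5658 - 1/304) = 1/(1720031/304) = 304/1720031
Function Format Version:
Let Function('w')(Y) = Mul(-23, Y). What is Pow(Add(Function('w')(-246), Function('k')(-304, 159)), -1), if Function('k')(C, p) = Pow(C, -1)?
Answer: Rational(304, 1720031) ≈ 0.00017674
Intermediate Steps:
Pow(Add(Function('w')(-246), Function('k')(-304, 159)), -1) = Pow(Add(Mul(-23, -246), Pow(-304, -1)), -1) = Pow(Add(5658, Rational(-1, 304)), -1) = Pow(Rational(1720031, 304), -1) = Rational(304, 1720031)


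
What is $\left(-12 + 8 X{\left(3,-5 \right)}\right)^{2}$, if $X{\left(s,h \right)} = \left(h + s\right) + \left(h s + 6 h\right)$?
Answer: $150544$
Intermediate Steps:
$X{\left(s,h \right)} = s + 7 h + h s$ ($X{\left(s,h \right)} = \left(h + s\right) + \left(6 h + h s\right) = s + 7 h + h s$)
$\left(-12 + 8 X{\left(3,-5 \right)}\right)^{2} = \left(-12 + 8 \left(3 + 7 \left(-5\right) - 15\right)\right)^{2} = \left(-12 + 8 \left(3 - 35 - 15\right)\right)^{2} = \left(-12 + 8 \left(-47\right)\right)^{2} = \left(-12 - 376\right)^{2} = \left(-388\right)^{2} = 150544$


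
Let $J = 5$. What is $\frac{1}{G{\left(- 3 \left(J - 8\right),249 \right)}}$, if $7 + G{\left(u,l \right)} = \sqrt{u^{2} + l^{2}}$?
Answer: $\frac{7}{62033} + \frac{3 \sqrt{6898}}{62033} \approx 0.0041295$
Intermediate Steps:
$G{\left(u,l \right)} = -7 + \sqrt{l^{2} + u^{2}}$ ($G{\left(u,l \right)} = -7 + \sqrt{u^{2} + l^{2}} = -7 + \sqrt{l^{2} + u^{2}}$)
$\frac{1}{G{\left(- 3 \left(J - 8\right),249 \right)}} = \frac{1}{-7 + \sqrt{249^{2} + \left(- 3 \left(5 - 8\right)\right)^{2}}} = \frac{1}{-7 + \sqrt{62001 + \left(\left(-3\right) \left(-3\right)\right)^{2}}} = \frac{1}{-7 + \sqrt{62001 + 9^{2}}} = \frac{1}{-7 + \sqrt{62001 + 81}} = \frac{1}{-7 + \sqrt{62082}} = \frac{1}{-7 + 3 \sqrt{6898}}$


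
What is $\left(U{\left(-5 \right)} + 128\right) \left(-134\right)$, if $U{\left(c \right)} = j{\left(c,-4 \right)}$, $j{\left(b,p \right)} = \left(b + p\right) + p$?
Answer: $-15410$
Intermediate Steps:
$j{\left(b,p \right)} = b + 2 p$
$U{\left(c \right)} = -8 + c$ ($U{\left(c \right)} = c + 2 \left(-4\right) = c - 8 = -8 + c$)
$\left(U{\left(-5 \right)} + 128\right) \left(-134\right) = \left(\left(-8 - 5\right) + 128\right) \left(-134\right) = \left(-13 + 128\right) \left(-134\right) = 115 \left(-134\right) = -15410$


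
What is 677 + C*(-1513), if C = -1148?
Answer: 1737601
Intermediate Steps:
677 + C*(-1513) = 677 - 1148*(-1513) = 677 + 1736924 = 1737601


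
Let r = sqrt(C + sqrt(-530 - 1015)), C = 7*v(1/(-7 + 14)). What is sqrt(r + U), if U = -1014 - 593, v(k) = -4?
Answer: sqrt(-1607 + sqrt(-28 + I*sqrt(1545))) ≈ 0.0771 + 40.048*I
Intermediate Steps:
U = -1607
C = -28 (C = 7*(-4) = -28)
r = sqrt(-28 + I*sqrt(1545)) (r = sqrt(-28 + sqrt(-530 - 1015)) = sqrt(-28 + sqrt(-1545)) = sqrt(-28 + I*sqrt(1545)) ≈ 3.1827 + 6.1749*I)
sqrt(r + U) = sqrt(sqrt(-28 + I*sqrt(1545)) - 1607) = sqrt(-1607 + sqrt(-28 + I*sqrt(1545)))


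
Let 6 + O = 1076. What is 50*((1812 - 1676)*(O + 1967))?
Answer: 20651600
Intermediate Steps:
O = 1070 (O = -6 + 1076 = 1070)
50*((1812 - 1676)*(O + 1967)) = 50*((1812 - 1676)*(1070 + 1967)) = 50*(136*3037) = 50*413032 = 20651600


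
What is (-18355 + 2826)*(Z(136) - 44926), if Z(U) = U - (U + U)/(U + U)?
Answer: 695559439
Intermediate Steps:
Z(U) = -1 + U (Z(U) = U - 2*U/(2*U) = U - 2*U*1/(2*U) = U - 1*1 = U - 1 = -1 + U)
(-18355 + 2826)*(Z(136) - 44926) = (-18355 + 2826)*((-1 + 136) - 44926) = -15529*(135 - 44926) = -15529*(-44791) = 695559439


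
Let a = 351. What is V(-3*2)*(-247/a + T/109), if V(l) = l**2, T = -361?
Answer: -47272/327 ≈ -144.56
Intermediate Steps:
V(-3*2)*(-247/a + T/109) = (-3*2)**2*(-247/351 - 361/109) = (-6)**2*(-247*1/351 - 361*1/109) = 36*(-19/27 - 361/109) = 36*(-11818/2943) = -47272/327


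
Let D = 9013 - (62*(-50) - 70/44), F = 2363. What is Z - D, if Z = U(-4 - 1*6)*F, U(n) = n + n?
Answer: -1306241/22 ≈ -59375.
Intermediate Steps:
U(n) = 2*n
Z = -47260 (Z = (2*(-4 - 1*6))*2363 = (2*(-4 - 6))*2363 = (2*(-10))*2363 = -20*2363 = -47260)
D = 266521/22 (D = 9013 - (-3100 - 70*1/44) = 9013 - (-3100 - 35/22) = 9013 - 1*(-68235/22) = 9013 + 68235/22 = 266521/22 ≈ 12115.)
Z - D = -47260 - 1*266521/22 = -47260 - 266521/22 = -1306241/22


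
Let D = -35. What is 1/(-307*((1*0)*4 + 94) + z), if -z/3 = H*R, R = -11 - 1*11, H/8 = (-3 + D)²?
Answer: 1/733574 ≈ 1.3632e-6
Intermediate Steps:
H = 11552 (H = 8*(-3 - 35)² = 8*(-38)² = 8*1444 = 11552)
R = -22 (R = -11 - 11 = -22)
z = 762432 (z = -34656*(-22) = -3*(-254144) = 762432)
1/(-307*((1*0)*4 + 94) + z) = 1/(-307*((1*0)*4 + 94) + 762432) = 1/(-307*(0*4 + 94) + 762432) = 1/(-307*(0 + 94) + 762432) = 1/(-307*94 + 762432) = 1/(-28858 + 762432) = 1/733574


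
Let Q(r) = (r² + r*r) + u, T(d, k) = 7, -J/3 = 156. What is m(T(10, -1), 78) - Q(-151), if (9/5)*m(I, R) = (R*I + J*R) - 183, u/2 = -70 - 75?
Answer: -196171/3 ≈ -65390.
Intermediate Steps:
J = -468 (J = -3*156 = -468)
u = -290 (u = 2*(-70 - 75) = 2*(-145) = -290)
Q(r) = -290 + 2*r² (Q(r) = (r² + r*r) - 290 = (r² + r²) - 290 = 2*r² - 290 = -290 + 2*r²)
m(I, R) = -305/3 - 260*R + 5*I*R/9 (m(I, R) = 5*((R*I - 468*R) - 183)/9 = 5*((I*R - 468*R) - 183)/9 = 5*((-468*R + I*R) - 183)/9 = 5*(-183 - 468*R + I*R)/9 = -305/3 - 260*R + 5*I*R/9)
m(T(10, -1), 78) - Q(-151) = (-305/3 - 260*78 + (5/9)*7*78) - (-290 + 2*(-151)²) = (-305/3 - 20280 + 910/3) - (-290 + 2*22801) = -60235/3 - (-290 + 45602) = -60235/3 - 1*45312 = -60235/3 - 45312 = -196171/3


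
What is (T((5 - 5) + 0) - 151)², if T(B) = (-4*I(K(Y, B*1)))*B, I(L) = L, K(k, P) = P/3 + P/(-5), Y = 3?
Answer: 22801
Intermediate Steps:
K(k, P) = 2*P/15 (K(k, P) = P*(⅓) + P*(-⅕) = P/3 - P/5 = 2*P/15)
T(B) = -8*B²/15 (T(B) = (-8*B*1/15)*B = (-8*B/15)*B = -8*B²/15)
(T((5 - 5) + 0) - 151)² = (-8*((5 - 5) + 0)²/15 - 151)² = (-8*(0 + 0)²/15 - 151)² = (-8/15*0² - 151)² = (-8/15*0 - 151)² = (0 - 151)² = (-151)² = 22801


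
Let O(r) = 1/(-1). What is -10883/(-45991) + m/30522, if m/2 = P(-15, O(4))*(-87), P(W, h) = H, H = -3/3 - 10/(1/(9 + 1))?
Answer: 190069460/233956217 ≈ 0.81241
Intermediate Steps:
H = -101 (H = -3*1/3 - 10/(1/10) = -1 - 10/1/10 = -1 - 10*10 = -1 - 100 = -101)
O(r) = -1
P(W, h) = -101
m = 17574 (m = 2*(-101*(-87)) = 2*8787 = 17574)
-10883/(-45991) + m/30522 = -10883/(-45991) + 17574/30522 = -10883*(-1/45991) + 17574*(1/30522) = 10883/45991 + 2929/5087 = 190069460/233956217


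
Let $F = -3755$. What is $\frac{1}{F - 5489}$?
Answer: $- \frac{1}{9244} \approx -0.00010818$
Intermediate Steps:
$\frac{1}{F - 5489} = \frac{1}{-3755 - 5489} = \frac{1}{-9244} = - \frac{1}{9244}$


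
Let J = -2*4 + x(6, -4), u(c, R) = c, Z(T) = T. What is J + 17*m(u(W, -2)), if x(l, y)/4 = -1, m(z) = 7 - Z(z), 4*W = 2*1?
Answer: 197/2 ≈ 98.500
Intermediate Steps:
W = ½ (W = (2*1)/4 = (¼)*2 = ½ ≈ 0.50000)
m(z) = 7 - z
x(l, y) = -4 (x(l, y) = 4*(-1) = -4)
J = -12 (J = -2*4 - 4 = -8 - 4 = -12)
J + 17*m(u(W, -2)) = -12 + 17*(7 - 1*½) = -12 + 17*(7 - ½) = -12 + 17*(13/2) = -12 + 221/2 = 197/2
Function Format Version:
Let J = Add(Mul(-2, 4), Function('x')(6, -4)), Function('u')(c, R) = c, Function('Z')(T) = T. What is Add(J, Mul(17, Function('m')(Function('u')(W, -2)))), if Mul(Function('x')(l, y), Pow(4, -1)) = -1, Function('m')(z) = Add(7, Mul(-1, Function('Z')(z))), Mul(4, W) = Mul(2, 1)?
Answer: Rational(197, 2) ≈ 98.500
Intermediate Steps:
W = Rational(1, 2) (W = Mul(Rational(1, 4), Mul(2, 1)) = Mul(Rational(1, 4), 2) = Rational(1, 2) ≈ 0.50000)
Function('m')(z) = Add(7, Mul(-1, z))
Function('x')(l, y) = -4 (Function('x')(l, y) = Mul(4, -1) = -4)
J = -12 (J = Add(Mul(-2, 4), -4) = Add(-8, -4) = -12)
Add(J, Mul(17, Function('m')(Function('u')(W, -2)))) = Add(-12, Mul(17, Add(7, Mul(-1, Rational(1, 2))))) = Add(-12, Mul(17, Add(7, Rational(-1, 2)))) = Add(-12, Mul(17, Rational(13, 2))) = Add(-12, Rational(221, 2)) = Rational(197, 2)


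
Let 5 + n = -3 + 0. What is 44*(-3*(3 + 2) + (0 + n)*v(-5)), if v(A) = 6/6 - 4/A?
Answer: -6468/5 ≈ -1293.6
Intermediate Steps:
n = -8 (n = -5 + (-3 + 0) = -5 - 3 = -8)
v(A) = 1 - 4/A (v(A) = 6*(1/6) - 4/A = 1 - 4/A)
44*(-3*(3 + 2) + (0 + n)*v(-5)) = 44*(-3*(3 + 2) + (0 - 8)*((-4 - 5)/(-5))) = 44*(-3*5 - (-8)*(-9)/5) = 44*(-15 - 8*9/5) = 44*(-15 - 72/5) = 44*(-147/5) = -6468/5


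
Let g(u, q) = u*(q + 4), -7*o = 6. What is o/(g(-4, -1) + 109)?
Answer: -6/679 ≈ -0.0088365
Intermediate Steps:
o = -6/7 (o = -⅐*6 = -6/7 ≈ -0.85714)
g(u, q) = u*(4 + q)
o/(g(-4, -1) + 109) = -6/7/(-4*(4 - 1) + 109) = -6/7/(-4*3 + 109) = -6/7/(-12 + 109) = -6/7/97 = (1/97)*(-6/7) = -6/679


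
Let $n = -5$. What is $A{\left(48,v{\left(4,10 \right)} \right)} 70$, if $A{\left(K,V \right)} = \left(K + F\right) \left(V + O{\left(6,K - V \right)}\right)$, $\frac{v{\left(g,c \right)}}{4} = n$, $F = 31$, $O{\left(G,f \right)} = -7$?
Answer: $-149310$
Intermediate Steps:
$v{\left(g,c \right)} = -20$ ($v{\left(g,c \right)} = 4 \left(-5\right) = -20$)
$A{\left(K,V \right)} = \left(-7 + V\right) \left(31 + K\right)$ ($A{\left(K,V \right)} = \left(K + 31\right) \left(V - 7\right) = \left(31 + K\right) \left(-7 + V\right) = \left(-7 + V\right) \left(31 + K\right)$)
$A{\left(48,v{\left(4,10 \right)} \right)} 70 = \left(-217 - 336 + 31 \left(-20\right) + 48 \left(-20\right)\right) 70 = \left(-217 - 336 - 620 - 960\right) 70 = \left(-2133\right) 70 = -149310$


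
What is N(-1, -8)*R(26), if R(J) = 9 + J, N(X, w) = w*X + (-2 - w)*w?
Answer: -1400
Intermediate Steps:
N(X, w) = X*w + w*(-2 - w)
N(-1, -8)*R(26) = (-8*(-2 - 1 - 1*(-8)))*(9 + 26) = -8*(-2 - 1 + 8)*35 = -8*5*35 = -40*35 = -1400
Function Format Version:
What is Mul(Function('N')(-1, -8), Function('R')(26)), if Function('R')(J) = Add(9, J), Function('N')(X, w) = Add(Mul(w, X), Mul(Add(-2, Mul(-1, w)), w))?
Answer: -1400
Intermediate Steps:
Function('N')(X, w) = Add(Mul(X, w), Mul(w, Add(-2, Mul(-1, w))))
Mul(Function('N')(-1, -8), Function('R')(26)) = Mul(Mul(-8, Add(-2, -1, Mul(-1, -8))), Add(9, 26)) = Mul(Mul(-8, Add(-2, -1, 8)), 35) = Mul(Mul(-8, 5), 35) = Mul(-40, 35) = -1400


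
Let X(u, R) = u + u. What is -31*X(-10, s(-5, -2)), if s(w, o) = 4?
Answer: 620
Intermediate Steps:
X(u, R) = 2*u
-31*X(-10, s(-5, -2)) = -62*(-10) = -31*(-20) = 620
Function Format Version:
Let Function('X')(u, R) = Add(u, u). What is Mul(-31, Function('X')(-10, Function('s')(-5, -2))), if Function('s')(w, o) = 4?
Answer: 620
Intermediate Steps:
Function('X')(u, R) = Mul(2, u)
Mul(-31, Function('X')(-10, Function('s')(-5, -2))) = Mul(-31, Mul(2, -10)) = Mul(-31, -20) = 620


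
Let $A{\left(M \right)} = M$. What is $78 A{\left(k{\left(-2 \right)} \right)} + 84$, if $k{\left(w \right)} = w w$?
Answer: $396$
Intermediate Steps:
$k{\left(w \right)} = w^{2}$
$78 A{\left(k{\left(-2 \right)} \right)} + 84 = 78 \left(-2\right)^{2} + 84 = 78 \cdot 4 + 84 = 312 + 84 = 396$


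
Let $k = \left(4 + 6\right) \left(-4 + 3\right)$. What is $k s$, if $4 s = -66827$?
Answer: $\frac{334135}{2} \approx 1.6707 \cdot 10^{5}$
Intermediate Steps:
$s = - \frac{66827}{4}$ ($s = \frac{1}{4} \left(-66827\right) = - \frac{66827}{4} \approx -16707.0$)
$k = -10$ ($k = 10 \left(-1\right) = -10$)
$k s = \left(-10\right) \left(- \frac{66827}{4}\right) = \frac{334135}{2}$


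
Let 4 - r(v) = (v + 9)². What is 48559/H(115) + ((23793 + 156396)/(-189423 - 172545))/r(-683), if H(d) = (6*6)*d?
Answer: 221795852876359/18909671639040 ≈ 11.729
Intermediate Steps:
r(v) = 4 - (9 + v)² (r(v) = 4 - (v + 9)² = 4 - (9 + v)²)
H(d) = 36*d
48559/H(115) + ((23793 + 156396)/(-189423 - 172545))/r(-683) = 48559/((36*115)) + ((23793 + 156396)/(-189423 - 172545))/(4 - (9 - 683)²) = 48559/4140 + (180189/(-361968))/(4 - 1*(-674)²) = 48559*(1/4140) + (180189*(-1/361968))/(4 - 1*454276) = 48559/4140 - 60063/(120656*(4 - 454276)) = 48559/4140 - 60063/120656/(-454272) = 48559/4140 - 60063/120656*(-1/454272) = 48559/4140 + 20021/18270214144 = 221795852876359/18909671639040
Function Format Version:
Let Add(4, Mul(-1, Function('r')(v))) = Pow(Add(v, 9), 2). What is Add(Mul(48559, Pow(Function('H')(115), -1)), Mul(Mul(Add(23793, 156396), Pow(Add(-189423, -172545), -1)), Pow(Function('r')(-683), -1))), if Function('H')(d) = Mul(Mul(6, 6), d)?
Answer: Rational(221795852876359, 18909671639040) ≈ 11.729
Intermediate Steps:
Function('r')(v) = Add(4, Mul(-1, Pow(Add(9, v), 2))) (Function('r')(v) = Add(4, Mul(-1, Pow(Add(v, 9), 2))) = Add(4, Mul(-1, Pow(Add(9, v), 2))))
Function('H')(d) = Mul(36, d)
Add(Mul(48559, Pow(Function('H')(115), -1)), Mul(Mul(Add(23793, 156396), Pow(Add(-189423, -172545), -1)), Pow(Function('r')(-683), -1))) = Add(Mul(48559, Pow(Mul(36, 115), -1)), Mul(Mul(Add(23793, 156396), Pow(Add(-189423, -172545), -1)), Pow(Add(4, Mul(-1, Pow(Add(9, -683), 2))), -1))) = Add(Mul(48559, Pow(4140, -1)), Mul(Mul(180189, Pow(-361968, -1)), Pow(Add(4, Mul(-1, Pow(-674, 2))), -1))) = Add(Mul(48559, Rational(1, 4140)), Mul(Mul(180189, Rational(-1, 361968)), Pow(Add(4, Mul(-1, 454276)), -1))) = Add(Rational(48559, 4140), Mul(Rational(-60063, 120656), Pow(Add(4, -454276), -1))) = Add(Rational(48559, 4140), Mul(Rational(-60063, 120656), Pow(-454272, -1))) = Add(Rational(48559, 4140), Mul(Rational(-60063, 120656), Rational(-1, 454272))) = Add(Rational(48559, 4140), Rational(20021, 18270214144)) = Rational(221795852876359, 18909671639040)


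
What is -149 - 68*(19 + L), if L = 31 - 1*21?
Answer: -2121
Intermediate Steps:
L = 10 (L = 31 - 21 = 10)
-149 - 68*(19 + L) = -149 - 68*(19 + 10) = -149 - 68*29 = -149 - 1972 = -2121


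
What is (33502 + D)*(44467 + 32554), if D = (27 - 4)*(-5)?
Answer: 2571500127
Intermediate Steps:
D = -115 (D = 23*(-5) = -115)
(33502 + D)*(44467 + 32554) = (33502 - 115)*(44467 + 32554) = 33387*77021 = 2571500127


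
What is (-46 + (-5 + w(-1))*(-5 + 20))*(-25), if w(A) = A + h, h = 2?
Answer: 2650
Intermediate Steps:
w(A) = 2 + A (w(A) = A + 2 = 2 + A)
(-46 + (-5 + w(-1))*(-5 + 20))*(-25) = (-46 + (-5 + (2 - 1))*(-5 + 20))*(-25) = (-46 + (-5 + 1)*15)*(-25) = (-46 - 4*15)*(-25) = (-46 - 60)*(-25) = -106*(-25) = 2650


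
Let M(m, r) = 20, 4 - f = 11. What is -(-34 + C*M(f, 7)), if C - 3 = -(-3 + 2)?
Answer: -46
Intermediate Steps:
f = -7 (f = 4 - 1*11 = 4 - 11 = -7)
C = 4 (C = 3 - (-3 + 2) = 3 - 1*(-1) = 3 + 1 = 4)
-(-34 + C*M(f, 7)) = -(-34 + 4*20) = -(-34 + 80) = -1*46 = -46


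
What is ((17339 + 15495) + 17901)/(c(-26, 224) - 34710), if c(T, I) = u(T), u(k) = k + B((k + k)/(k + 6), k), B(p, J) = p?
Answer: -3475/2379 ≈ -1.4607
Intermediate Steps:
u(k) = k + 2*k/(6 + k) (u(k) = k + (k + k)/(k + 6) = k + (2*k)/(6 + k) = k + 2*k/(6 + k))
c(T, I) = T*(8 + T)/(6 + T)
((17339 + 15495) + 17901)/(c(-26, 224) - 34710) = ((17339 + 15495) + 17901)/(-26*(8 - 26)/(6 - 26) - 34710) = (32834 + 17901)/(-26*(-18)/(-20) - 34710) = 50735/(-26*(-1/20)*(-18) - 34710) = 50735/(-117/5 - 34710) = 50735/(-173667/5) = 50735*(-5/173667) = -3475/2379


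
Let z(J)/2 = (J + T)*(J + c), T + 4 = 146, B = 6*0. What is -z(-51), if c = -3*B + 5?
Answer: 8372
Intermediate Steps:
B = 0
T = 142 (T = -4 + 146 = 142)
c = 5 (c = -3*0 + 5 = 0 + 5 = 5)
z(J) = 2*(5 + J)*(142 + J) (z(J) = 2*((J + 142)*(J + 5)) = 2*((142 + J)*(5 + J)) = 2*((5 + J)*(142 + J)) = 2*(5 + J)*(142 + J))
-z(-51) = -(1420 + 2*(-51)**2 + 294*(-51)) = -(1420 + 2*2601 - 14994) = -(1420 + 5202 - 14994) = -1*(-8372) = 8372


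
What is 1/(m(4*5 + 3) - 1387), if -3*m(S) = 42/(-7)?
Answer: -1/1385 ≈ -0.00072202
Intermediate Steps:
m(S) = 2 (m(S) = -14/(-7) = -14*(-1)/7 = -⅓*(-6) = 2)
1/(m(4*5 + 3) - 1387) = 1/(2 - 1387) = 1/(-1385) = -1/1385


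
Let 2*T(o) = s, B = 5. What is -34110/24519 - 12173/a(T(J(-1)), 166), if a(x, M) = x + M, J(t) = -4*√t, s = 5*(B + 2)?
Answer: -203152648/2999491 ≈ -67.729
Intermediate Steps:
s = 35 (s = 5*(5 + 2) = 5*7 = 35)
T(o) = 35/2 (T(o) = (½)*35 = 35/2)
a(x, M) = M + x
-34110/24519 - 12173/a(T(J(-1)), 166) = -34110/24519 - 12173/(166 + 35/2) = -34110*1/24519 - 12173/367/2 = -11370/8173 - 12173*2/367 = -11370/8173 - 24346/367 = -203152648/2999491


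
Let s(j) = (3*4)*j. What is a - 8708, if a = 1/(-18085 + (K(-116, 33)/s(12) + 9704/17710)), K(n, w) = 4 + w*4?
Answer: -25099332228922/2882330279 ≈ -8708.0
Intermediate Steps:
s(j) = 12*j
K(n, w) = 4 + 4*w
a = -159390/2882330279 (a = 1/(-18085 + ((4 + 4*33)/((12*12)) + 9704/17710)) = 1/(-18085 + ((4 + 132)/144 + 9704*(1/17710))) = 1/(-18085 + (136*(1/144) + 4852/8855)) = 1/(-18085 + (17/18 + 4852/8855)) = 1/(-18085 + 237871/159390) = 1/(-2882330279/159390) = -159390/2882330279 ≈ -5.5299e-5)
a - 8708 = -159390/2882330279 - 8708 = -25099332228922/2882330279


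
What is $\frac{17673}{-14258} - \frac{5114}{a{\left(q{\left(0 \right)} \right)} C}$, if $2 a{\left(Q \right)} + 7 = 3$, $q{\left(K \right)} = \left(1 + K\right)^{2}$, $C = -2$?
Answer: $- \frac{9123263}{7129} \approx -1279.7$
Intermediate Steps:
$a{\left(Q \right)} = -2$ ($a{\left(Q \right)} = - \frac{7}{2} + \frac{1}{2} \cdot 3 = - \frac{7}{2} + \frac{3}{2} = -2$)
$\frac{17673}{-14258} - \frac{5114}{a{\left(q{\left(0 \right)} \right)} C} = \frac{17673}{-14258} - \frac{5114}{\left(-2\right) \left(-2\right)} = 17673 \left(- \frac{1}{14258}\right) - \frac{5114}{4} = - \frac{17673}{14258} - \frac{2557}{2} = - \frac{9123263}{7129}$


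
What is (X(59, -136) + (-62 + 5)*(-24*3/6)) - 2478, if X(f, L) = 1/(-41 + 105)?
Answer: -114815/64 ≈ -1794.0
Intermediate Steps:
X(f, L) = 1/64
(X(59, -136) + (-62 + 5)*(-24*3/6)) - 2478 = (1/64 + (-62 + 5)*(-24*3/6)) - 2478 = (1/64 - (-4104)/6) - 2478 = (1/64 - 57*(-12)) - 2478 = (1/64 + 684) - 2478 = 43777/64 - 2478 = -114815/64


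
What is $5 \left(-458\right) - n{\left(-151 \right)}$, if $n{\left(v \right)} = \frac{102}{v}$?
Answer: $- \frac{345688}{151} \approx -2289.3$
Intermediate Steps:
$5 \left(-458\right) - n{\left(-151 \right)} = 5 \left(-458\right) - \frac{102}{-151} = -2290 - 102 \left(- \frac{1}{151}\right) = -2290 - - \frac{102}{151} = -2290 + \frac{102}{151} = - \frac{345688}{151}$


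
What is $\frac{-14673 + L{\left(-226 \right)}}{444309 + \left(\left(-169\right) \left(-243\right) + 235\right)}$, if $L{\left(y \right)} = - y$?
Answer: $- \frac{14447}{485611} \approx -0.02975$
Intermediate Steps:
$\frac{-14673 + L{\left(-226 \right)}}{444309 + \left(\left(-169\right) \left(-243\right) + 235\right)} = \frac{-14673 - -226}{444309 + \left(\left(-169\right) \left(-243\right) + 235\right)} = \frac{-14673 + 226}{444309 + \left(41067 + 235\right)} = - \frac{14447}{444309 + 41302} = - \frac{14447}{485611}$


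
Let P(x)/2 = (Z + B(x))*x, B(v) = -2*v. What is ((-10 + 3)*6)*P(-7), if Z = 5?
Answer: 11172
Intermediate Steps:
P(x) = 2*x*(5 - 2*x) (P(x) = 2*((5 - 2*x)*x) = 2*(x*(5 - 2*x)) = 2*x*(5 - 2*x))
((-10 + 3)*6)*P(-7) = ((-10 + 3)*6)*(2*(-7)*(5 - 2*(-7))) = (-7*6)*(2*(-7)*(5 + 14)) = -84*(-7)*19 = -42*(-266) = 11172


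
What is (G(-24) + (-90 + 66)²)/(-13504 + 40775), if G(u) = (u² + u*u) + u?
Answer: 1704/27271 ≈ 0.062484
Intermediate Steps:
G(u) = u + 2*u² (G(u) = (u² + u²) + u = 2*u² + u = u + 2*u²)
(G(-24) + (-90 + 66)²)/(-13504 + 40775) = (-24*(1 + 2*(-24)) + (-90 + 66)²)/(-13504 + 40775) = (-24*(1 - 48) + (-24)²)/27271 = (-24*(-47) + 576)*(1/27271) = (1128 + 576)*(1/27271) = 1704*(1/27271) = 1704/27271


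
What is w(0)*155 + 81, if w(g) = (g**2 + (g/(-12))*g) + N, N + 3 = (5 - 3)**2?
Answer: 236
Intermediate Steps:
N = 1 (N = -3 + (5 - 3)**2 = -3 + 2**2 = -3 + 4 = 1)
w(g) = 1 + 11*g**2/12 (w(g) = (g**2 + (g/(-12))*g) + 1 = (g**2 + (g*(-1/12))*g) + 1 = (g**2 + (-g/12)*g) + 1 = (g**2 - g**2/12) + 1 = 11*g**2/12 + 1 = 1 + 11*g**2/12)
w(0)*155 + 81 = (1 + (11/12)*0**2)*155 + 81 = (1 + (11/12)*0)*155 + 81 = (1 + 0)*155 + 81 = 1*155 + 81 = 155 + 81 = 236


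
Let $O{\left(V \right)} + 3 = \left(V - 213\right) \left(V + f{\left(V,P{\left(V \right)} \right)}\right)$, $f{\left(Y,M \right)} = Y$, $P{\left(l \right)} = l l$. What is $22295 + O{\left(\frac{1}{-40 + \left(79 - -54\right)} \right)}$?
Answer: $\frac{192763892}{8649} \approx 22287.0$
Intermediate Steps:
$P{\left(l \right)} = l^{2}$
$O{\left(V \right)} = -3 + 2 V \left(-213 + V\right)$ ($O{\left(V \right)} = -3 + \left(V - 213\right) \left(V + V\right) = -3 + \left(-213 + V\right) 2 V = -3 + 2 V \left(-213 + V\right)$)
$22295 + O{\left(\frac{1}{-40 + \left(79 - -54\right)} \right)} = 22295 - \left(3 - \frac{2}{\left(-40 + \left(79 - -54\right)\right)^{2}} + \frac{426}{-40 + \left(79 - -54\right)}\right) = 22295 - \left(3 - \frac{2}{\left(-40 + \left(79 + 54\right)\right)^{2}} + \frac{426}{-40 + \left(79 + 54\right)}\right) = 22295 - \left(3 - \frac{2}{\left(-40 + 133\right)^{2}} + \frac{426}{-40 + 133}\right) = 22295 - \left(3 - \frac{2}{8649} + \frac{142}{31}\right) = 22295 - \left(\frac{235}{31} - \frac{2}{8649}\right) = 22295 - \frac{65563}{8649} = \frac{192763892}{8649}$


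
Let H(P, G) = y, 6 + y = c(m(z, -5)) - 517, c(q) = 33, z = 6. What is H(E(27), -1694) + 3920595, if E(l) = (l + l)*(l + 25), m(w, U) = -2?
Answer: 3920105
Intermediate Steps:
y = -490 (y = -6 + (33 - 517) = -6 - 484 = -490)
E(l) = 2*l*(25 + l) (E(l) = (2*l)*(25 + l) = 2*l*(25 + l))
H(P, G) = -490
H(E(27), -1694) + 3920595 = -490 + 3920595 = 3920105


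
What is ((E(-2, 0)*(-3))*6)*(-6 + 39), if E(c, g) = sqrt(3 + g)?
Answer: -594*sqrt(3) ≈ -1028.8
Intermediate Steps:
((E(-2, 0)*(-3))*6)*(-6 + 39) = ((sqrt(3 + 0)*(-3))*6)*(-6 + 39) = ((sqrt(3)*(-3))*6)*33 = (-3*sqrt(3)*6)*33 = -18*sqrt(3)*33 = -594*sqrt(3)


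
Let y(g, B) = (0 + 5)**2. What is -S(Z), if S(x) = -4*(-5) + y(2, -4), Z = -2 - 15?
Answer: -45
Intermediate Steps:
y(g, B) = 25 (y(g, B) = 5**2 = 25)
Z = -17
S(x) = 45 (S(x) = -4*(-5) + 25 = 20 + 25 = 45)
-S(Z) = -1*45 = -45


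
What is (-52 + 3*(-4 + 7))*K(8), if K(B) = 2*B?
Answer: -688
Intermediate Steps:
(-52 + 3*(-4 + 7))*K(8) = (-52 + 3*(-4 + 7))*(2*8) = (-52 + 3*3)*16 = (-52 + 9)*16 = -43*16 = -688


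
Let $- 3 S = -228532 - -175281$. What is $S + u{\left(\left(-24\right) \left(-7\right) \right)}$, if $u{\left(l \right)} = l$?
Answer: $\frac{53755}{3} \approx 17918.0$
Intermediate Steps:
$S = \frac{53251}{3}$ ($S = - \frac{-228532 - -175281}{3} = - \frac{-228532 + 175281}{3} = \left(- \frac{1}{3}\right) \left(-53251\right) = \frac{53251}{3} \approx 17750.0$)
$S + u{\left(\left(-24\right) \left(-7\right) \right)} = \frac{53251}{3} - -168 = \frac{53251}{3} + 168 = \frac{53755}{3}$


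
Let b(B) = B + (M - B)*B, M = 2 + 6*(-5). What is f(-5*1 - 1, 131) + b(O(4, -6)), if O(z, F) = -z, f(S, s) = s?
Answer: 223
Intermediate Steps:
M = -28 (M = 2 - 30 = -28)
b(B) = B + B*(-28 - B) (b(B) = B + (-28 - B)*B = B + B*(-28 - B))
f(-5*1 - 1, 131) + b(O(4, -6)) = 131 - (-1*4)*(27 - 1*4) = 131 - 1*(-4)*(27 - 4) = 131 - 1*(-4)*23 = 131 + 92 = 223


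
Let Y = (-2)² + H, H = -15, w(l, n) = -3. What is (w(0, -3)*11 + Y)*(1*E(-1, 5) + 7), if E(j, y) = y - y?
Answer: -308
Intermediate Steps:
E(j, y) = 0
Y = -11 (Y = (-2)² - 15 = 4 - 15 = -11)
(w(0, -3)*11 + Y)*(1*E(-1, 5) + 7) = (-3*11 - 11)*(1*0 + 7) = (-33 - 11)*(0 + 7) = -44*7 = -308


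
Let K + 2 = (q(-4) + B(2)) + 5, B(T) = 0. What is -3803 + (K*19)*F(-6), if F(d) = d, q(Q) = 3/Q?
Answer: -8119/2 ≈ -4059.5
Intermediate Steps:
K = 9/4 (K = -2 + ((3/(-4) + 0) + 5) = -2 + ((3*(-¼) + 0) + 5) = -2 + ((-¾ + 0) + 5) = -2 + (-¾ + 5) = -2 + 17/4 = 9/4 ≈ 2.2500)
-3803 + (K*19)*F(-6) = -3803 + ((9/4)*19)*(-6) = -3803 + (171/4)*(-6) = -3803 - 513/2 = -8119/2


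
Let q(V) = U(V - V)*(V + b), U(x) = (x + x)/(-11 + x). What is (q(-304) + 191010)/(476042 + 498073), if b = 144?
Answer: 12734/64941 ≈ 0.19609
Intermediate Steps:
U(x) = 2*x/(-11 + x) (U(x) = (2*x)/(-11 + x) = 2*x/(-11 + x))
q(V) = 0 (q(V) = (2*(V - V)/(-11 + (V - V)))*(V + 144) = (2*0/(-11 + 0))*(144 + V) = (2*0/(-11))*(144 + V) = (2*0*(-1/11))*(144 + V) = 0*(144 + V) = 0)
(q(-304) + 191010)/(476042 + 498073) = (0 + 191010)/(476042 + 498073) = 191010/974115 = 191010*(1/974115) = 12734/64941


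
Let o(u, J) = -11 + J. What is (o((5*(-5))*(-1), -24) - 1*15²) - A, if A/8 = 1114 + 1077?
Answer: -17788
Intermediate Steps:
A = 17528 (A = 8*(1114 + 1077) = 8*2191 = 17528)
(o((5*(-5))*(-1), -24) - 1*15²) - A = ((-11 - 24) - 1*15²) - 1*17528 = (-35 - 1*225) - 17528 = (-35 - 225) - 17528 = -260 - 17528 = -17788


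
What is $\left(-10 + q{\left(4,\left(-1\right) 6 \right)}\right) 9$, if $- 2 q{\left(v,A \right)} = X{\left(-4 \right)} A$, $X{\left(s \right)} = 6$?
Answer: $72$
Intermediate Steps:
$q{\left(v,A \right)} = - 3 A$ ($q{\left(v,A \right)} = - \frac{6 A}{2} = - 3 A$)
$\left(-10 + q{\left(4,\left(-1\right) 6 \right)}\right) 9 = \left(-10 - 3 \left(\left(-1\right) 6\right)\right) 9 = \left(-10 - -18\right) 9 = \left(-10 + 18\right) 9 = 8 \cdot 9 = 72$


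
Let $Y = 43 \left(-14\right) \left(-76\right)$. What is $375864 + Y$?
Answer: $421616$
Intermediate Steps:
$Y = 45752$ ($Y = \left(-602\right) \left(-76\right) = 45752$)
$375864 + Y = 375864 + 45752 = 421616$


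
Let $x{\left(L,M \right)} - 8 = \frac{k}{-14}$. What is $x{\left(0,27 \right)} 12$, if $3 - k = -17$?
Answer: $\frac{552}{7} \approx 78.857$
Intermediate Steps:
$k = 20$ ($k = 3 - -17 = 3 + 17 = 20$)
$x{\left(L,M \right)} = \frac{46}{7}$ ($x{\left(L,M \right)} = 8 + \frac{20}{-14} = 8 + 20 \left(- \frac{1}{14}\right) = 8 - \frac{10}{7} = \frac{46}{7}$)
$x{\left(0,27 \right)} 12 = \frac{46}{7} \cdot 12 = \frac{552}{7}$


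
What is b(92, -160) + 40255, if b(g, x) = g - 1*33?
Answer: 40314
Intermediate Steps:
b(g, x) = -33 + g (b(g, x) = g - 33 = -33 + g)
b(92, -160) + 40255 = (-33 + 92) + 40255 = 59 + 40255 = 40314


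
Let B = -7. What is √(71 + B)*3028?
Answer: 24224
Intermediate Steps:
√(71 + B)*3028 = √(71 - 7)*3028 = √64*3028 = 8*3028 = 24224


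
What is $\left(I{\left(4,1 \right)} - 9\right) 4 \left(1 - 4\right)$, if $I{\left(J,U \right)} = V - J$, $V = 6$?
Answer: $84$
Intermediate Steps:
$I{\left(J,U \right)} = 6 - J$
$\left(I{\left(4,1 \right)} - 9\right) 4 \left(1 - 4\right) = \left(\left(6 - 4\right) - 9\right) 4 \left(1 - 4\right) = \left(\left(6 - 4\right) - 9\right) 4 \left(-3\right) = \left(2 - 9\right) \left(-12\right) = \left(-7\right) \left(-12\right) = 84$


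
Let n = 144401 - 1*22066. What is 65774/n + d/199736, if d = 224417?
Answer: 40591489359/24434703560 ≈ 1.6612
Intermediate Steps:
n = 122335 (n = 144401 - 22066 = 122335)
65774/n + d/199736 = 65774/122335 + 224417/199736 = 40591489359/24434703560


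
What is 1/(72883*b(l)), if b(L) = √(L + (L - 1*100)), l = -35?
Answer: -I*√170/12390110 ≈ -1.0523e-6*I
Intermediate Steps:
b(L) = √(-100 + 2*L) (b(L) = √(L + (L - 100)) = √(L + (-100 + L)) = √(-100 + 2*L))
1/(72883*b(l)) = 1/(72883*(√(-100 + 2*(-35)))) = 1/(72883*(√(-100 - 70))) = 1/(72883*(√(-170))) = 1/(72883*((I*√170))) = (-I*√170/170)/72883 = -I*√170/12390110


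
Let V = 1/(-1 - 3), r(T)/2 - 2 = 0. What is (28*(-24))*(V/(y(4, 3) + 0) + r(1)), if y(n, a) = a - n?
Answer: -2856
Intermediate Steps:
r(T) = 4 (r(T) = 4 + 2*0 = 4 + 0 = 4)
V = -1/4 (V = 1/(-4) = -1/4 ≈ -0.25000)
(28*(-24))*(V/(y(4, 3) + 0) + r(1)) = (28*(-24))*(-1/4/((3 - 1*4) + 0) + 4) = -672*(-1/4/((3 - 4) + 0) + 4) = -672*(-1/4/(-1 + 0) + 4) = -672*(-1/4/(-1) + 4) = -672*(-1*(-1/4) + 4) = -672*(1/4 + 4) = -672*17/4 = -2856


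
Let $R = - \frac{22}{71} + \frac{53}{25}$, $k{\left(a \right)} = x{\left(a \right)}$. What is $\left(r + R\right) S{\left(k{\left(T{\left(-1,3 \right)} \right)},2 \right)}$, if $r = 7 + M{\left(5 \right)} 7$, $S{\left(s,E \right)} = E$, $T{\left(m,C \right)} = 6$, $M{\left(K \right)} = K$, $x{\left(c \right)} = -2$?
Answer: $\frac{155526}{1775} \approx 87.62$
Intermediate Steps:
$k{\left(a \right)} = -2$
$r = 42$ ($r = 7 + 5 \cdot 7 = 7 + 35 = 42$)
$R = \frac{3213}{1775}$ ($R = \left(-22\right) \frac{1}{71} + 53 \cdot \frac{1}{25} = - \frac{22}{71} + \frac{53}{25} = \frac{3213}{1775} \approx 1.8101$)
$\left(r + R\right) S{\left(k{\left(T{\left(-1,3 \right)} \right)},2 \right)} = \left(42 + \frac{3213}{1775}\right) 2 = \frac{77763}{1775} \cdot 2 = \frac{155526}{1775}$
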